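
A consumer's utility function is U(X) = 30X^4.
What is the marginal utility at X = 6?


MU = dU/dX = 30*4*X^(4-1)
MU = 120*X^3
At X = 6:
MU = 120 * 6^3
MU = 120 * 216 = 25920

25920


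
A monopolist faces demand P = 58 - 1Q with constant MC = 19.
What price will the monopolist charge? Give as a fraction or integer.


MR = 58 - 2Q
Set MR = MC: 58 - 2Q = 19
Q* = 39/2
Substitute into demand:
P* = 58 - 1*39/2 = 77/2

77/2


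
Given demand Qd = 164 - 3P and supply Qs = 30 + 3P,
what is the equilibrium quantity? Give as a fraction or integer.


First find equilibrium price:
164 - 3P = 30 + 3P
P* = 134/6 = 67/3
Then substitute into demand:
Q* = 164 - 3 * 67/3 = 97

97


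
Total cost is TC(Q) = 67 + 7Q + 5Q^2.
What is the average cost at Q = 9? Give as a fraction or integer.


TC(9) = 67 + 7*9 + 5*9^2
TC(9) = 67 + 63 + 405 = 535
AC = TC/Q = 535/9 = 535/9

535/9


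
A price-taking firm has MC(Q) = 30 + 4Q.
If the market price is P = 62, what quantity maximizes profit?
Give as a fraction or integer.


In perfect competition, profit is maximized where P = MC.
62 = 30 + 4Q
32 = 4Q
Q* = 32/4 = 8

8


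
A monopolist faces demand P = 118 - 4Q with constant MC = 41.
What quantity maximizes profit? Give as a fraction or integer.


TR = P*Q = (118 - 4Q)Q = 118Q - 4Q^2
MR = dTR/dQ = 118 - 8Q
Set MR = MC:
118 - 8Q = 41
77 = 8Q
Q* = 77/8 = 77/8

77/8


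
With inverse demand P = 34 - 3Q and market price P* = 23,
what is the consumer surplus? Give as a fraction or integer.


Maximum willingness to pay (at Q=0): P_max = 34
Quantity demanded at P* = 23:
Q* = (34 - 23)/3 = 11/3
CS = (1/2) * Q* * (P_max - P*)
CS = (1/2) * 11/3 * (34 - 23)
CS = (1/2) * 11/3 * 11 = 121/6

121/6


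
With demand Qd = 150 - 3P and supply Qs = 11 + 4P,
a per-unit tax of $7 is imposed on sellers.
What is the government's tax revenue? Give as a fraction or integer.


With tax on sellers, new supply: Qs' = 11 + 4(P - 7)
= 4P - 17
New equilibrium quantity:
Q_new = 549/7
Tax revenue = tax * Q_new = 7 * 549/7 = 549

549


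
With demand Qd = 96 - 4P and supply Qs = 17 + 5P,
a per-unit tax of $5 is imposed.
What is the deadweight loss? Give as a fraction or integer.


Pre-tax equilibrium quantity: Q* = 548/9
Post-tax equilibrium quantity: Q_tax = 448/9
Reduction in quantity: Q* - Q_tax = 100/9
DWL = (1/2) * tax * (Q* - Q_tax)
DWL = (1/2) * 5 * 100/9 = 250/9

250/9


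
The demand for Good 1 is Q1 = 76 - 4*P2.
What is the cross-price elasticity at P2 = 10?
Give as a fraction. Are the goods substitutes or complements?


dQ1/dP2 = -4
At P2 = 10: Q1 = 76 - 4*10 = 36
Exy = (dQ1/dP2)(P2/Q1) = -4 * 10 / 36 = -10/9
Since Exy < 0, the goods are complements.

-10/9 (complements)


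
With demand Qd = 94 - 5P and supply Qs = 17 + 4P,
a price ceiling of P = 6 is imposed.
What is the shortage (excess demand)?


At P = 6:
Qd = 94 - 5*6 = 64
Qs = 17 + 4*6 = 41
Shortage = Qd - Qs = 64 - 41 = 23

23


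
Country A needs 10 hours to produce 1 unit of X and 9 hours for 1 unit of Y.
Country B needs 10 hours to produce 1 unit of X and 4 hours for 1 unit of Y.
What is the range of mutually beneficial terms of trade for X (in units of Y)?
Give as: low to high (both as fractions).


Opportunity cost of X for Country A = hours_X / hours_Y = 10/9 = 10/9 units of Y
Opportunity cost of X for Country B = hours_X / hours_Y = 10/4 = 5/2 units of Y
Terms of trade must be between the two opportunity costs.
Range: 10/9 to 5/2

10/9 to 5/2


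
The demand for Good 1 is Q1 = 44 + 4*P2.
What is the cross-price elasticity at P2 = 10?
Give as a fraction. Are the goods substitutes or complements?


dQ1/dP2 = 4
At P2 = 10: Q1 = 44 + 4*10 = 84
Exy = (dQ1/dP2)(P2/Q1) = 4 * 10 / 84 = 10/21
Since Exy > 0, the goods are substitutes.

10/21 (substitutes)


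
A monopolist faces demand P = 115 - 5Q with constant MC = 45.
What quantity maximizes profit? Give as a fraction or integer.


TR = P*Q = (115 - 5Q)Q = 115Q - 5Q^2
MR = dTR/dQ = 115 - 10Q
Set MR = MC:
115 - 10Q = 45
70 = 10Q
Q* = 70/10 = 7

7


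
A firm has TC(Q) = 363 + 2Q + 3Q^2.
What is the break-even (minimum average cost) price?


AC(Q) = 363/Q + 2 + 3Q
To minimize: dAC/dQ = -363/Q^2 + 3 = 0
Q^2 = 363/3 = 121
Q* = 11
Min AC = 363/11 + 2 + 3*11
Min AC = 33 + 2 + 33 = 68

68


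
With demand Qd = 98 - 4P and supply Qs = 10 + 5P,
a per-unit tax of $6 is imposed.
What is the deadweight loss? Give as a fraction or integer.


Pre-tax equilibrium quantity: Q* = 530/9
Post-tax equilibrium quantity: Q_tax = 410/9
Reduction in quantity: Q* - Q_tax = 40/3
DWL = (1/2) * tax * (Q* - Q_tax)
DWL = (1/2) * 6 * 40/3 = 40

40


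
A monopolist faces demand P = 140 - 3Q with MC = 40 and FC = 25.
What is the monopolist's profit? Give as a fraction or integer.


MR = MC: 140 - 6Q = 40
Q* = 50/3
P* = 140 - 3*50/3 = 90
Profit = (P* - MC)*Q* - FC
= (90 - 40)*50/3 - 25
= 50*50/3 - 25
= 2500/3 - 25 = 2425/3

2425/3


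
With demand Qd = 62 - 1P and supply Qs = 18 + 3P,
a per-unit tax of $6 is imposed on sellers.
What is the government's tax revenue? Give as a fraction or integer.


With tax on sellers, new supply: Qs' = 18 + 3(P - 6)
= 0 + 3P
New equilibrium quantity:
Q_new = 93/2
Tax revenue = tax * Q_new = 6 * 93/2 = 279

279


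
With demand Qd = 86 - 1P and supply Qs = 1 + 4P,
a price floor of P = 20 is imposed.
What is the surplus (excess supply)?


At P = 20:
Qd = 86 - 1*20 = 66
Qs = 1 + 4*20 = 81
Surplus = Qs - Qd = 81 - 66 = 15

15


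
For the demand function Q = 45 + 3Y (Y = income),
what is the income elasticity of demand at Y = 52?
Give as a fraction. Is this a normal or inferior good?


dQ/dY = 3
At Y = 52: Q = 45 + 3*52 = 201
Ey = (dQ/dY)(Y/Q) = 3 * 52 / 201 = 52/67
Since Ey > 0, this is a normal good.

52/67 (normal good)


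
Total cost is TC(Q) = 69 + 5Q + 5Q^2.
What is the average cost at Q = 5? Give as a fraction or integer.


TC(5) = 69 + 5*5 + 5*5^2
TC(5) = 69 + 25 + 125 = 219
AC = TC/Q = 219/5 = 219/5

219/5


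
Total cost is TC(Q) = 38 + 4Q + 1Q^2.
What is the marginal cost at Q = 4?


MC = dTC/dQ = 4 + 2*1*Q
At Q = 4:
MC = 4 + 2*4
MC = 4 + 8 = 12

12


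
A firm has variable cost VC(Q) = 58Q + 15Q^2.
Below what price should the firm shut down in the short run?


AVC(Q) = VC(Q)/Q = 58 + 15Q
AVC is increasing in Q, so minimum AVC is at Q -> 0+.
Min AVC = 58
The firm should shut down if P < 58.

58


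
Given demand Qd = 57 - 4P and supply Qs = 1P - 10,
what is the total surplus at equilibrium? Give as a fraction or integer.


Find equilibrium: 57 - 4P = 1P - 10
57 + 10 = 5P
P* = 67/5 = 67/5
Q* = 1*67/5 - 10 = 17/5
Inverse demand: P = 57/4 - Q/4, so P_max = 57/4
Inverse supply: P = 10 + Q/1, so P_min = 10
CS = (1/2) * 17/5 * (57/4 - 67/5) = 289/200
PS = (1/2) * 17/5 * (67/5 - 10) = 289/50
TS = CS + PS = 289/200 + 289/50 = 289/40

289/40


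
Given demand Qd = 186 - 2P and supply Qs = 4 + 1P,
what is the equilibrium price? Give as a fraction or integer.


At equilibrium, Qd = Qs.
186 - 2P = 4 + 1P
186 - 4 = 2P + 1P
182 = 3P
P* = 182/3 = 182/3

182/3


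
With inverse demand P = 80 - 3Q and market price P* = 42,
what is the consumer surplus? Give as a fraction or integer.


Maximum willingness to pay (at Q=0): P_max = 80
Quantity demanded at P* = 42:
Q* = (80 - 42)/3 = 38/3
CS = (1/2) * Q* * (P_max - P*)
CS = (1/2) * 38/3 * (80 - 42)
CS = (1/2) * 38/3 * 38 = 722/3

722/3


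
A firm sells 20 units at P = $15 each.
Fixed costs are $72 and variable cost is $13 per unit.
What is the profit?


Total Revenue = P * Q = 15 * 20 = $300
Total Cost = FC + VC*Q = 72 + 13*20 = $332
Profit = TR - TC = 300 - 332 = $-32

$-32


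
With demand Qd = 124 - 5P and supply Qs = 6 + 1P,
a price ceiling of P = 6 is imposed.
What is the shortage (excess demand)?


At P = 6:
Qd = 124 - 5*6 = 94
Qs = 6 + 1*6 = 12
Shortage = Qd - Qs = 94 - 12 = 82

82


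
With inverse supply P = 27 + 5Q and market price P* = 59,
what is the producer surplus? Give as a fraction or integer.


Minimum supply price (at Q=0): P_min = 27
Quantity supplied at P* = 59:
Q* = (59 - 27)/5 = 32/5
PS = (1/2) * Q* * (P* - P_min)
PS = (1/2) * 32/5 * (59 - 27)
PS = (1/2) * 32/5 * 32 = 512/5

512/5


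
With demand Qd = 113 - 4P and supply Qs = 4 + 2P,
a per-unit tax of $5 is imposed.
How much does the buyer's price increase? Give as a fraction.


With a per-unit tax, the buyer's price increase depends on relative slopes.
Supply slope: d = 2, Demand slope: b = 4
Buyer's price increase = d * tax / (b + d)
= 2 * 5 / (4 + 2)
= 10 / 6 = 5/3

5/3


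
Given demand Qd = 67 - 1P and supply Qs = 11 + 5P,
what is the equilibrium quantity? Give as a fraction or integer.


First find equilibrium price:
67 - 1P = 11 + 5P
P* = 56/6 = 28/3
Then substitute into demand:
Q* = 67 - 1 * 28/3 = 173/3

173/3


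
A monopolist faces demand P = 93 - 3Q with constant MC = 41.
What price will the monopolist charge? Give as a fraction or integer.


MR = 93 - 6Q
Set MR = MC: 93 - 6Q = 41
Q* = 26/3
Substitute into demand:
P* = 93 - 3*26/3 = 67

67


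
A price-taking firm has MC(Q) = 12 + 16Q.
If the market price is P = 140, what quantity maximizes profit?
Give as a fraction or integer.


In perfect competition, profit is maximized where P = MC.
140 = 12 + 16Q
128 = 16Q
Q* = 128/16 = 8

8


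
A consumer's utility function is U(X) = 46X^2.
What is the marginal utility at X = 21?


MU = dU/dX = 46*2*X^(2-1)
MU = 92*X^1
At X = 21:
MU = 92 * 21^1
MU = 92 * 21 = 1932

1932


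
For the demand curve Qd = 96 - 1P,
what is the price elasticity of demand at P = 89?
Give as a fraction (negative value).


dQ/dP = -1
At P = 89: Q = 96 - 1*89 = 7
E = (dQ/dP)(P/Q) = (-1)(89/7) = -89/7

-89/7


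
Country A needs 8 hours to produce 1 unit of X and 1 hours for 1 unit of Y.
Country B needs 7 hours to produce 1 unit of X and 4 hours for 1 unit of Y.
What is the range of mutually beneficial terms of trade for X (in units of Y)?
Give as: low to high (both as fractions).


Opportunity cost of X for Country A = hours_X / hours_Y = 8/1 = 8 units of Y
Opportunity cost of X for Country B = hours_X / hours_Y = 7/4 = 7/4 units of Y
Terms of trade must be between the two opportunity costs.
Range: 7/4 to 8

7/4 to 8


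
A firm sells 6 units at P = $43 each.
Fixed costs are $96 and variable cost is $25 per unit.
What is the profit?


Total Revenue = P * Q = 43 * 6 = $258
Total Cost = FC + VC*Q = 96 + 25*6 = $246
Profit = TR - TC = 258 - 246 = $12

$12


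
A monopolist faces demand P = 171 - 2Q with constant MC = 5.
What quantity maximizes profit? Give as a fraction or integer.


TR = P*Q = (171 - 2Q)Q = 171Q - 2Q^2
MR = dTR/dQ = 171 - 4Q
Set MR = MC:
171 - 4Q = 5
166 = 4Q
Q* = 166/4 = 83/2

83/2


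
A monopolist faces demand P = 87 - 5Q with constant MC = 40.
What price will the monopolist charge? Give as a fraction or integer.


MR = 87 - 10Q
Set MR = MC: 87 - 10Q = 40
Q* = 47/10
Substitute into demand:
P* = 87 - 5*47/10 = 127/2

127/2


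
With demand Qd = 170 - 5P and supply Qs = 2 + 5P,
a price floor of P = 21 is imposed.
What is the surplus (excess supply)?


At P = 21:
Qd = 170 - 5*21 = 65
Qs = 2 + 5*21 = 107
Surplus = Qs - Qd = 107 - 65 = 42

42


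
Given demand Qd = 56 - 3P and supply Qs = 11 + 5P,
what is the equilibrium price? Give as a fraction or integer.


At equilibrium, Qd = Qs.
56 - 3P = 11 + 5P
56 - 11 = 3P + 5P
45 = 8P
P* = 45/8 = 45/8

45/8


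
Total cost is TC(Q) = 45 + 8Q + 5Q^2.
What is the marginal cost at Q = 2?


MC = dTC/dQ = 8 + 2*5*Q
At Q = 2:
MC = 8 + 10*2
MC = 8 + 20 = 28

28


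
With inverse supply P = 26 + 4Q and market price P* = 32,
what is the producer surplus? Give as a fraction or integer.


Minimum supply price (at Q=0): P_min = 26
Quantity supplied at P* = 32:
Q* = (32 - 26)/4 = 3/2
PS = (1/2) * Q* * (P* - P_min)
PS = (1/2) * 3/2 * (32 - 26)
PS = (1/2) * 3/2 * 6 = 9/2

9/2


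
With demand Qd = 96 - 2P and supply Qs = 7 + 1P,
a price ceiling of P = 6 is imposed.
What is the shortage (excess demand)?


At P = 6:
Qd = 96 - 2*6 = 84
Qs = 7 + 1*6 = 13
Shortage = Qd - Qs = 84 - 13 = 71

71


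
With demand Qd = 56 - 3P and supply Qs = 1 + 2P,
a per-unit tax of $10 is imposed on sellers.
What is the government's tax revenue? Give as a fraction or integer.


With tax on sellers, new supply: Qs' = 1 + 2(P - 10)
= 2P - 19
New equilibrium quantity:
Q_new = 11
Tax revenue = tax * Q_new = 10 * 11 = 110

110


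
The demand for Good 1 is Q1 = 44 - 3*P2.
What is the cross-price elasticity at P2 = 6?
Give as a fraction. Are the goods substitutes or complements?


dQ1/dP2 = -3
At P2 = 6: Q1 = 44 - 3*6 = 26
Exy = (dQ1/dP2)(P2/Q1) = -3 * 6 / 26 = -9/13
Since Exy < 0, the goods are complements.

-9/13 (complements)


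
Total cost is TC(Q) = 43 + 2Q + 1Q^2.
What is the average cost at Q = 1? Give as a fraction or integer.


TC(1) = 43 + 2*1 + 1*1^2
TC(1) = 43 + 2 + 1 = 46
AC = TC/Q = 46/1 = 46

46


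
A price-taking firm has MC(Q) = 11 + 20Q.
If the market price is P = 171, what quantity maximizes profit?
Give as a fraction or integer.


In perfect competition, profit is maximized where P = MC.
171 = 11 + 20Q
160 = 20Q
Q* = 160/20 = 8

8


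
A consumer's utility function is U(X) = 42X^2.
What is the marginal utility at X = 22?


MU = dU/dX = 42*2*X^(2-1)
MU = 84*X^1
At X = 22:
MU = 84 * 22^1
MU = 84 * 22 = 1848

1848


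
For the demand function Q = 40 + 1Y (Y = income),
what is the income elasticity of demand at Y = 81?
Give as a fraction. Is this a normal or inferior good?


dQ/dY = 1
At Y = 81: Q = 40 + 1*81 = 121
Ey = (dQ/dY)(Y/Q) = 1 * 81 / 121 = 81/121
Since Ey > 0, this is a normal good.

81/121 (normal good)


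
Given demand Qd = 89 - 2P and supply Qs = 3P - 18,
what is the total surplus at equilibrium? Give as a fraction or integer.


Find equilibrium: 89 - 2P = 3P - 18
89 + 18 = 5P
P* = 107/5 = 107/5
Q* = 3*107/5 - 18 = 231/5
Inverse demand: P = 89/2 - Q/2, so P_max = 89/2
Inverse supply: P = 6 + Q/3, so P_min = 6
CS = (1/2) * 231/5 * (89/2 - 107/5) = 53361/100
PS = (1/2) * 231/5 * (107/5 - 6) = 17787/50
TS = CS + PS = 53361/100 + 17787/50 = 17787/20

17787/20


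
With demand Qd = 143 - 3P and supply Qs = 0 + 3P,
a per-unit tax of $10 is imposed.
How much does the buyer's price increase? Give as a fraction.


With a per-unit tax, the buyer's price increase depends on relative slopes.
Supply slope: d = 3, Demand slope: b = 3
Buyer's price increase = d * tax / (b + d)
= 3 * 10 / (3 + 3)
= 30 / 6 = 5

5


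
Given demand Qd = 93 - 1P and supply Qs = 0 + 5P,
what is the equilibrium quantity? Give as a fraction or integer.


First find equilibrium price:
93 - 1P = 0 + 5P
P* = 93/6 = 31/2
Then substitute into demand:
Q* = 93 - 1 * 31/2 = 155/2

155/2


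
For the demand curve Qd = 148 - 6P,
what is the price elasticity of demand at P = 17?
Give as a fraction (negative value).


dQ/dP = -6
At P = 17: Q = 148 - 6*17 = 46
E = (dQ/dP)(P/Q) = (-6)(17/46) = -51/23

-51/23


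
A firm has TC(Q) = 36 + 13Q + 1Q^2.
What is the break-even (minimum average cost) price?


AC(Q) = 36/Q + 13 + 1Q
To minimize: dAC/dQ = -36/Q^2 + 1 = 0
Q^2 = 36/1 = 36
Q* = 6
Min AC = 36/6 + 13 + 1*6
Min AC = 6 + 13 + 6 = 25

25


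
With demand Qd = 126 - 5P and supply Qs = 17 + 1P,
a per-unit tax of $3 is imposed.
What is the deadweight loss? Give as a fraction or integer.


Pre-tax equilibrium quantity: Q* = 211/6
Post-tax equilibrium quantity: Q_tax = 98/3
Reduction in quantity: Q* - Q_tax = 5/2
DWL = (1/2) * tax * (Q* - Q_tax)
DWL = (1/2) * 3 * 5/2 = 15/4

15/4


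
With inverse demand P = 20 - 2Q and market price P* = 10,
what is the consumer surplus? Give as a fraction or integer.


Maximum willingness to pay (at Q=0): P_max = 20
Quantity demanded at P* = 10:
Q* = (20 - 10)/2 = 5
CS = (1/2) * Q* * (P_max - P*)
CS = (1/2) * 5 * (20 - 10)
CS = (1/2) * 5 * 10 = 25

25


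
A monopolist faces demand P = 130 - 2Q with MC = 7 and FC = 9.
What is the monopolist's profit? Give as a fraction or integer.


MR = MC: 130 - 4Q = 7
Q* = 123/4
P* = 130 - 2*123/4 = 137/2
Profit = (P* - MC)*Q* - FC
= (137/2 - 7)*123/4 - 9
= 123/2*123/4 - 9
= 15129/8 - 9 = 15057/8

15057/8


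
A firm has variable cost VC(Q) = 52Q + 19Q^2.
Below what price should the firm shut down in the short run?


AVC(Q) = VC(Q)/Q = 52 + 19Q
AVC is increasing in Q, so minimum AVC is at Q -> 0+.
Min AVC = 52
The firm should shut down if P < 52.

52


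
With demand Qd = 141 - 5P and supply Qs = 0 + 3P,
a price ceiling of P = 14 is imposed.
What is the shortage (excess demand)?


At P = 14:
Qd = 141 - 5*14 = 71
Qs = 0 + 3*14 = 42
Shortage = Qd - Qs = 71 - 42 = 29

29


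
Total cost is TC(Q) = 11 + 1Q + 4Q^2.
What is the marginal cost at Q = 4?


MC = dTC/dQ = 1 + 2*4*Q
At Q = 4:
MC = 1 + 8*4
MC = 1 + 32 = 33

33


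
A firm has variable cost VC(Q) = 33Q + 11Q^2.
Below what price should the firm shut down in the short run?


AVC(Q) = VC(Q)/Q = 33 + 11Q
AVC is increasing in Q, so minimum AVC is at Q -> 0+.
Min AVC = 33
The firm should shut down if P < 33.

33


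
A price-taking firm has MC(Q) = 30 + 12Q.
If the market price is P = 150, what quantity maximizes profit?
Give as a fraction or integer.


In perfect competition, profit is maximized where P = MC.
150 = 30 + 12Q
120 = 12Q
Q* = 120/12 = 10

10


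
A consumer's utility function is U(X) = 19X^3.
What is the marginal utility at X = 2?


MU = dU/dX = 19*3*X^(3-1)
MU = 57*X^2
At X = 2:
MU = 57 * 2^2
MU = 57 * 4 = 228

228


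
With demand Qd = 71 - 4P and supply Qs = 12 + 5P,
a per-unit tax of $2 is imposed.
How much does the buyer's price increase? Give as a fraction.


With a per-unit tax, the buyer's price increase depends on relative slopes.
Supply slope: d = 5, Demand slope: b = 4
Buyer's price increase = d * tax / (b + d)
= 5 * 2 / (4 + 5)
= 10 / 9 = 10/9

10/9


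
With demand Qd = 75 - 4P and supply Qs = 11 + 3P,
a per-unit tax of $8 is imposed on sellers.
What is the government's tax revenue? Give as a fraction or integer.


With tax on sellers, new supply: Qs' = 11 + 3(P - 8)
= 3P - 13
New equilibrium quantity:
Q_new = 173/7
Tax revenue = tax * Q_new = 8 * 173/7 = 1384/7

1384/7


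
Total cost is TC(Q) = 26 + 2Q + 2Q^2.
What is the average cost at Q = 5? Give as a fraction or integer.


TC(5) = 26 + 2*5 + 2*5^2
TC(5) = 26 + 10 + 50 = 86
AC = TC/Q = 86/5 = 86/5

86/5


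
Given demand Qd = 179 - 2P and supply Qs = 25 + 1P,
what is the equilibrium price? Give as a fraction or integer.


At equilibrium, Qd = Qs.
179 - 2P = 25 + 1P
179 - 25 = 2P + 1P
154 = 3P
P* = 154/3 = 154/3

154/3


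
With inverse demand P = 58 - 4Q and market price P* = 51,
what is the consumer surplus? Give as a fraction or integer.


Maximum willingness to pay (at Q=0): P_max = 58
Quantity demanded at P* = 51:
Q* = (58 - 51)/4 = 7/4
CS = (1/2) * Q* * (P_max - P*)
CS = (1/2) * 7/4 * (58 - 51)
CS = (1/2) * 7/4 * 7 = 49/8

49/8


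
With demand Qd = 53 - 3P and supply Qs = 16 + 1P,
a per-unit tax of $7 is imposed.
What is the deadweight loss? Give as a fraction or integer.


Pre-tax equilibrium quantity: Q* = 101/4
Post-tax equilibrium quantity: Q_tax = 20
Reduction in quantity: Q* - Q_tax = 21/4
DWL = (1/2) * tax * (Q* - Q_tax)
DWL = (1/2) * 7 * 21/4 = 147/8

147/8


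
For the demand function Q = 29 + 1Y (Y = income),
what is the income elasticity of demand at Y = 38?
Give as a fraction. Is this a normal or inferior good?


dQ/dY = 1
At Y = 38: Q = 29 + 1*38 = 67
Ey = (dQ/dY)(Y/Q) = 1 * 38 / 67 = 38/67
Since Ey > 0, this is a normal good.

38/67 (normal good)


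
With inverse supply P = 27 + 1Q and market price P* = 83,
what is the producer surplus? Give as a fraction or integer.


Minimum supply price (at Q=0): P_min = 27
Quantity supplied at P* = 83:
Q* = (83 - 27)/1 = 56
PS = (1/2) * Q* * (P* - P_min)
PS = (1/2) * 56 * (83 - 27)
PS = (1/2) * 56 * 56 = 1568

1568


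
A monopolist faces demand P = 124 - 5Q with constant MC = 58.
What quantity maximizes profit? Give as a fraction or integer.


TR = P*Q = (124 - 5Q)Q = 124Q - 5Q^2
MR = dTR/dQ = 124 - 10Q
Set MR = MC:
124 - 10Q = 58
66 = 10Q
Q* = 66/10 = 33/5

33/5


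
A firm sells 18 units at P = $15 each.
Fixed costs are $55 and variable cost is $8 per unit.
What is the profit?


Total Revenue = P * Q = 15 * 18 = $270
Total Cost = FC + VC*Q = 55 + 8*18 = $199
Profit = TR - TC = 270 - 199 = $71

$71


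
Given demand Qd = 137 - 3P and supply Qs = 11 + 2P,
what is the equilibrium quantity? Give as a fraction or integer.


First find equilibrium price:
137 - 3P = 11 + 2P
P* = 126/5 = 126/5
Then substitute into demand:
Q* = 137 - 3 * 126/5 = 307/5

307/5


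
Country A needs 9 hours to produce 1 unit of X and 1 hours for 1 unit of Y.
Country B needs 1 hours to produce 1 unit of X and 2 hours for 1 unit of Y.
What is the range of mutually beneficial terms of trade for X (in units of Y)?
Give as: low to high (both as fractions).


Opportunity cost of X for Country A = hours_X / hours_Y = 9/1 = 9 units of Y
Opportunity cost of X for Country B = hours_X / hours_Y = 1/2 = 1/2 units of Y
Terms of trade must be between the two opportunity costs.
Range: 1/2 to 9

1/2 to 9


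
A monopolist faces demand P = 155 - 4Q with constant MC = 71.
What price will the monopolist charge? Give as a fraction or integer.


MR = 155 - 8Q
Set MR = MC: 155 - 8Q = 71
Q* = 21/2
Substitute into demand:
P* = 155 - 4*21/2 = 113

113


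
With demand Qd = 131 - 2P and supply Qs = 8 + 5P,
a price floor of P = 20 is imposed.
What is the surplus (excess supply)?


At P = 20:
Qd = 131 - 2*20 = 91
Qs = 8 + 5*20 = 108
Surplus = Qs - Qd = 108 - 91 = 17

17


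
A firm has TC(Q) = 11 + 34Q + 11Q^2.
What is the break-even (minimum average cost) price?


AC(Q) = 11/Q + 34 + 11Q
To minimize: dAC/dQ = -11/Q^2 + 11 = 0
Q^2 = 11/11 = 1
Q* = 1
Min AC = 11/1 + 34 + 11*1
Min AC = 11 + 34 + 11 = 56

56


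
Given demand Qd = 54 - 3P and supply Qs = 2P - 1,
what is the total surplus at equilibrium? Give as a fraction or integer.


Find equilibrium: 54 - 3P = 2P - 1
54 + 1 = 5P
P* = 55/5 = 11
Q* = 2*11 - 1 = 21
Inverse demand: P = 18 - Q/3, so P_max = 18
Inverse supply: P = 1/2 + Q/2, so P_min = 1/2
CS = (1/2) * 21 * (18 - 11) = 147/2
PS = (1/2) * 21 * (11 - 1/2) = 441/4
TS = CS + PS = 147/2 + 441/4 = 735/4

735/4


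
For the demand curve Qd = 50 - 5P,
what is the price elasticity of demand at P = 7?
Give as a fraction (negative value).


dQ/dP = -5
At P = 7: Q = 50 - 5*7 = 15
E = (dQ/dP)(P/Q) = (-5)(7/15) = -7/3

-7/3


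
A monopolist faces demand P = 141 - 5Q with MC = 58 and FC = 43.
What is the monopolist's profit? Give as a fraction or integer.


MR = MC: 141 - 10Q = 58
Q* = 83/10
P* = 141 - 5*83/10 = 199/2
Profit = (P* - MC)*Q* - FC
= (199/2 - 58)*83/10 - 43
= 83/2*83/10 - 43
= 6889/20 - 43 = 6029/20

6029/20


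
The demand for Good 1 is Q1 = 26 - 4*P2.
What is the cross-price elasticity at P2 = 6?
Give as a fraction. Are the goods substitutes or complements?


dQ1/dP2 = -4
At P2 = 6: Q1 = 26 - 4*6 = 2
Exy = (dQ1/dP2)(P2/Q1) = -4 * 6 / 2 = -12
Since Exy < 0, the goods are complements.

-12 (complements)


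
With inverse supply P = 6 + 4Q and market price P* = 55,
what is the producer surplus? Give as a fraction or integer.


Minimum supply price (at Q=0): P_min = 6
Quantity supplied at P* = 55:
Q* = (55 - 6)/4 = 49/4
PS = (1/2) * Q* * (P* - P_min)
PS = (1/2) * 49/4 * (55 - 6)
PS = (1/2) * 49/4 * 49 = 2401/8

2401/8


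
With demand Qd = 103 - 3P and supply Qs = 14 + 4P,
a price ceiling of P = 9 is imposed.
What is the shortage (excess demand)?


At P = 9:
Qd = 103 - 3*9 = 76
Qs = 14 + 4*9 = 50
Shortage = Qd - Qs = 76 - 50 = 26

26


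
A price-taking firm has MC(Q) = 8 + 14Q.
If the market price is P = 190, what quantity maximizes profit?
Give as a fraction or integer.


In perfect competition, profit is maximized where P = MC.
190 = 8 + 14Q
182 = 14Q
Q* = 182/14 = 13

13


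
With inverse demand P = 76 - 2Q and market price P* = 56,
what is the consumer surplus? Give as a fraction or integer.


Maximum willingness to pay (at Q=0): P_max = 76
Quantity demanded at P* = 56:
Q* = (76 - 56)/2 = 10
CS = (1/2) * Q* * (P_max - P*)
CS = (1/2) * 10 * (76 - 56)
CS = (1/2) * 10 * 20 = 100

100


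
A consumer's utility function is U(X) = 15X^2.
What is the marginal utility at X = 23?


MU = dU/dX = 15*2*X^(2-1)
MU = 30*X^1
At X = 23:
MU = 30 * 23^1
MU = 30 * 23 = 690

690


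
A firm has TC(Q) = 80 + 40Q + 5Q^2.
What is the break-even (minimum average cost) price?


AC(Q) = 80/Q + 40 + 5Q
To minimize: dAC/dQ = -80/Q^2 + 5 = 0
Q^2 = 80/5 = 16
Q* = 4
Min AC = 80/4 + 40 + 5*4
Min AC = 20 + 40 + 20 = 80

80


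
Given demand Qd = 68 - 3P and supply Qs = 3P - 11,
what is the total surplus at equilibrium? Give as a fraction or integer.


Find equilibrium: 68 - 3P = 3P - 11
68 + 11 = 6P
P* = 79/6 = 79/6
Q* = 3*79/6 - 11 = 57/2
Inverse demand: P = 68/3 - Q/3, so P_max = 68/3
Inverse supply: P = 11/3 + Q/3, so P_min = 11/3
CS = (1/2) * 57/2 * (68/3 - 79/6) = 1083/8
PS = (1/2) * 57/2 * (79/6 - 11/3) = 1083/8
TS = CS + PS = 1083/8 + 1083/8 = 1083/4

1083/4


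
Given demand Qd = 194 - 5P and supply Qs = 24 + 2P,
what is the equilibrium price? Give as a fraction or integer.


At equilibrium, Qd = Qs.
194 - 5P = 24 + 2P
194 - 24 = 5P + 2P
170 = 7P
P* = 170/7 = 170/7

170/7


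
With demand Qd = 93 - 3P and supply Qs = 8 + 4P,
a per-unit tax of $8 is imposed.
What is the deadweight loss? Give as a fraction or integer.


Pre-tax equilibrium quantity: Q* = 396/7
Post-tax equilibrium quantity: Q_tax = 300/7
Reduction in quantity: Q* - Q_tax = 96/7
DWL = (1/2) * tax * (Q* - Q_tax)
DWL = (1/2) * 8 * 96/7 = 384/7

384/7


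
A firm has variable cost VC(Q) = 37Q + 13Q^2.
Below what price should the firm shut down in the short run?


AVC(Q) = VC(Q)/Q = 37 + 13Q
AVC is increasing in Q, so minimum AVC is at Q -> 0+.
Min AVC = 37
The firm should shut down if P < 37.

37


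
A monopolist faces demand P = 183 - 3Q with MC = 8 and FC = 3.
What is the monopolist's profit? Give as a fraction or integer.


MR = MC: 183 - 6Q = 8
Q* = 175/6
P* = 183 - 3*175/6 = 191/2
Profit = (P* - MC)*Q* - FC
= (191/2 - 8)*175/6 - 3
= 175/2*175/6 - 3
= 30625/12 - 3 = 30589/12

30589/12


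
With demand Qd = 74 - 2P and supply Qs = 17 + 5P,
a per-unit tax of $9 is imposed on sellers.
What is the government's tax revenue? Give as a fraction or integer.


With tax on sellers, new supply: Qs' = 17 + 5(P - 9)
= 5P - 28
New equilibrium quantity:
Q_new = 314/7
Tax revenue = tax * Q_new = 9 * 314/7 = 2826/7

2826/7


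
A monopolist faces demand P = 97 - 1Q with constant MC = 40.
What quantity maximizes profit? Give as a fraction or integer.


TR = P*Q = (97 - 1Q)Q = 97Q - 1Q^2
MR = dTR/dQ = 97 - 2Q
Set MR = MC:
97 - 2Q = 40
57 = 2Q
Q* = 57/2 = 57/2

57/2


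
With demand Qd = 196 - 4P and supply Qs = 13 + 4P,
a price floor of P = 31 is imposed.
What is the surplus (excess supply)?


At P = 31:
Qd = 196 - 4*31 = 72
Qs = 13 + 4*31 = 137
Surplus = Qs - Qd = 137 - 72 = 65

65


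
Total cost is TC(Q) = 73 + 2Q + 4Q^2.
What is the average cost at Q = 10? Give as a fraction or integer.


TC(10) = 73 + 2*10 + 4*10^2
TC(10) = 73 + 20 + 400 = 493
AC = TC/Q = 493/10 = 493/10

493/10


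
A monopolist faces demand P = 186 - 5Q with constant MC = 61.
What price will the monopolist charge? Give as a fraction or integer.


MR = 186 - 10Q
Set MR = MC: 186 - 10Q = 61
Q* = 25/2
Substitute into demand:
P* = 186 - 5*25/2 = 247/2

247/2


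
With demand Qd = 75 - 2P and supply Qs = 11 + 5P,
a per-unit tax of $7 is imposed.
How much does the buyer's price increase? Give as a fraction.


With a per-unit tax, the buyer's price increase depends on relative slopes.
Supply slope: d = 5, Demand slope: b = 2
Buyer's price increase = d * tax / (b + d)
= 5 * 7 / (2 + 5)
= 35 / 7 = 5

5


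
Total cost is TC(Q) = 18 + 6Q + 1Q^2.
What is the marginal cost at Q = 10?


MC = dTC/dQ = 6 + 2*1*Q
At Q = 10:
MC = 6 + 2*10
MC = 6 + 20 = 26

26


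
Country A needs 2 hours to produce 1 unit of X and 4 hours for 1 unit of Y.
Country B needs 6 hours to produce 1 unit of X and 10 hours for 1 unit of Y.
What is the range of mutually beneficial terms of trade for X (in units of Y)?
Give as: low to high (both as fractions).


Opportunity cost of X for Country A = hours_X / hours_Y = 2/4 = 1/2 units of Y
Opportunity cost of X for Country B = hours_X / hours_Y = 6/10 = 3/5 units of Y
Terms of trade must be between the two opportunity costs.
Range: 1/2 to 3/5

1/2 to 3/5


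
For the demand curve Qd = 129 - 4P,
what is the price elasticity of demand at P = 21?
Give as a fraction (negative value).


dQ/dP = -4
At P = 21: Q = 129 - 4*21 = 45
E = (dQ/dP)(P/Q) = (-4)(21/45) = -28/15

-28/15


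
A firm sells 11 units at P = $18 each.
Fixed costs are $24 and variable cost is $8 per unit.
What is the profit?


Total Revenue = P * Q = 18 * 11 = $198
Total Cost = FC + VC*Q = 24 + 8*11 = $112
Profit = TR - TC = 198 - 112 = $86

$86


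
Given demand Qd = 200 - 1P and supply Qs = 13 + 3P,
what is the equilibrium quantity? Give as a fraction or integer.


First find equilibrium price:
200 - 1P = 13 + 3P
P* = 187/4 = 187/4
Then substitute into demand:
Q* = 200 - 1 * 187/4 = 613/4

613/4


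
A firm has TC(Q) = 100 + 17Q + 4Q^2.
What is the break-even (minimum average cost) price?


AC(Q) = 100/Q + 17 + 4Q
To minimize: dAC/dQ = -100/Q^2 + 4 = 0
Q^2 = 100/4 = 25
Q* = 5
Min AC = 100/5 + 17 + 4*5
Min AC = 20 + 17 + 20 = 57

57


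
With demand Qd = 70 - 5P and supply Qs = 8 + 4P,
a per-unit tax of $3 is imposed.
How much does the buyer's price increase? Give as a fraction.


With a per-unit tax, the buyer's price increase depends on relative slopes.
Supply slope: d = 4, Demand slope: b = 5
Buyer's price increase = d * tax / (b + d)
= 4 * 3 / (5 + 4)
= 12 / 9 = 4/3

4/3


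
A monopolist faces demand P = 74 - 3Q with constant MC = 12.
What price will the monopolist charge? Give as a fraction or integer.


MR = 74 - 6Q
Set MR = MC: 74 - 6Q = 12
Q* = 31/3
Substitute into demand:
P* = 74 - 3*31/3 = 43

43


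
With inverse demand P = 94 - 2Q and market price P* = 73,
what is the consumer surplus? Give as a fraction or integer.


Maximum willingness to pay (at Q=0): P_max = 94
Quantity demanded at P* = 73:
Q* = (94 - 73)/2 = 21/2
CS = (1/2) * Q* * (P_max - P*)
CS = (1/2) * 21/2 * (94 - 73)
CS = (1/2) * 21/2 * 21 = 441/4

441/4


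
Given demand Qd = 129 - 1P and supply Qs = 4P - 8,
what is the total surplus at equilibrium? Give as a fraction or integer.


Find equilibrium: 129 - 1P = 4P - 8
129 + 8 = 5P
P* = 137/5 = 137/5
Q* = 4*137/5 - 8 = 508/5
Inverse demand: P = 129 - Q/1, so P_max = 129
Inverse supply: P = 2 + Q/4, so P_min = 2
CS = (1/2) * 508/5 * (129 - 137/5) = 129032/25
PS = (1/2) * 508/5 * (137/5 - 2) = 32258/25
TS = CS + PS = 129032/25 + 32258/25 = 32258/5

32258/5


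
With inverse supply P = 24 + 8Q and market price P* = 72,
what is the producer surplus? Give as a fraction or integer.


Minimum supply price (at Q=0): P_min = 24
Quantity supplied at P* = 72:
Q* = (72 - 24)/8 = 6
PS = (1/2) * Q* * (P* - P_min)
PS = (1/2) * 6 * (72 - 24)
PS = (1/2) * 6 * 48 = 144

144


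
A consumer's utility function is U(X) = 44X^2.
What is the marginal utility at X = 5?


MU = dU/dX = 44*2*X^(2-1)
MU = 88*X^1
At X = 5:
MU = 88 * 5^1
MU = 88 * 5 = 440

440


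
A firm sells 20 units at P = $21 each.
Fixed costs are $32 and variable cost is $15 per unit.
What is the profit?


Total Revenue = P * Q = 21 * 20 = $420
Total Cost = FC + VC*Q = 32 + 15*20 = $332
Profit = TR - TC = 420 - 332 = $88

$88


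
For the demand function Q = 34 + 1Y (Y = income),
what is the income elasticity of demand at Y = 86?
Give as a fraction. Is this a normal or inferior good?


dQ/dY = 1
At Y = 86: Q = 34 + 1*86 = 120
Ey = (dQ/dY)(Y/Q) = 1 * 86 / 120 = 43/60
Since Ey > 0, this is a normal good.

43/60 (normal good)


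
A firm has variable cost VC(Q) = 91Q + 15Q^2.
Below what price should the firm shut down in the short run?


AVC(Q) = VC(Q)/Q = 91 + 15Q
AVC is increasing in Q, so minimum AVC is at Q -> 0+.
Min AVC = 91
The firm should shut down if P < 91.

91


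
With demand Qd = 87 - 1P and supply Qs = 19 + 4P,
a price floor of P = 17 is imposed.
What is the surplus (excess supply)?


At P = 17:
Qd = 87 - 1*17 = 70
Qs = 19 + 4*17 = 87
Surplus = Qs - Qd = 87 - 70 = 17

17


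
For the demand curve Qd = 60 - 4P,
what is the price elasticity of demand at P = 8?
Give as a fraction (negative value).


dQ/dP = -4
At P = 8: Q = 60 - 4*8 = 28
E = (dQ/dP)(P/Q) = (-4)(8/28) = -8/7

-8/7


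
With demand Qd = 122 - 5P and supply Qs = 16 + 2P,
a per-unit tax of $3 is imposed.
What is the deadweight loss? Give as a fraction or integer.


Pre-tax equilibrium quantity: Q* = 324/7
Post-tax equilibrium quantity: Q_tax = 42
Reduction in quantity: Q* - Q_tax = 30/7
DWL = (1/2) * tax * (Q* - Q_tax)
DWL = (1/2) * 3 * 30/7 = 45/7

45/7


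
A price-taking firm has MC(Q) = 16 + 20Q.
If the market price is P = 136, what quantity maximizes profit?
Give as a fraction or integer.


In perfect competition, profit is maximized where P = MC.
136 = 16 + 20Q
120 = 20Q
Q* = 120/20 = 6

6


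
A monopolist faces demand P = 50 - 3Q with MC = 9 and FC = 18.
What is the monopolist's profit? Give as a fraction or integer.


MR = MC: 50 - 6Q = 9
Q* = 41/6
P* = 50 - 3*41/6 = 59/2
Profit = (P* - MC)*Q* - FC
= (59/2 - 9)*41/6 - 18
= 41/2*41/6 - 18
= 1681/12 - 18 = 1465/12

1465/12


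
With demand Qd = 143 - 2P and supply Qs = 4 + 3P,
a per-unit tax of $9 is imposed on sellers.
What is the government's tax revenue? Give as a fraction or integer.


With tax on sellers, new supply: Qs' = 4 + 3(P - 9)
= 3P - 23
New equilibrium quantity:
Q_new = 383/5
Tax revenue = tax * Q_new = 9 * 383/5 = 3447/5

3447/5


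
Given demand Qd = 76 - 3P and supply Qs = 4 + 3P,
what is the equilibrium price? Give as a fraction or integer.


At equilibrium, Qd = Qs.
76 - 3P = 4 + 3P
76 - 4 = 3P + 3P
72 = 6P
P* = 72/6 = 12

12


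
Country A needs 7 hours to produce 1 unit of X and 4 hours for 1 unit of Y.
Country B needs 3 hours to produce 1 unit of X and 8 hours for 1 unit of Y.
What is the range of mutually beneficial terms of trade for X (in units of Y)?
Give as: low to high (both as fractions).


Opportunity cost of X for Country A = hours_X / hours_Y = 7/4 = 7/4 units of Y
Opportunity cost of X for Country B = hours_X / hours_Y = 3/8 = 3/8 units of Y
Terms of trade must be between the two opportunity costs.
Range: 3/8 to 7/4

3/8 to 7/4


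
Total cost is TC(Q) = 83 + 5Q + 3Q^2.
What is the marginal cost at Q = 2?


MC = dTC/dQ = 5 + 2*3*Q
At Q = 2:
MC = 5 + 6*2
MC = 5 + 12 = 17

17


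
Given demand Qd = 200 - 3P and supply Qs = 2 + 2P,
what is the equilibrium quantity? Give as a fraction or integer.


First find equilibrium price:
200 - 3P = 2 + 2P
P* = 198/5 = 198/5
Then substitute into demand:
Q* = 200 - 3 * 198/5 = 406/5

406/5


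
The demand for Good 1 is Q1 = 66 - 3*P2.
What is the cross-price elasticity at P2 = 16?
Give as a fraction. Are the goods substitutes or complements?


dQ1/dP2 = -3
At P2 = 16: Q1 = 66 - 3*16 = 18
Exy = (dQ1/dP2)(P2/Q1) = -3 * 16 / 18 = -8/3
Since Exy < 0, the goods are complements.

-8/3 (complements)


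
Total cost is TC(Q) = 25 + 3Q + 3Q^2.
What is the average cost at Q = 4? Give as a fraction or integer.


TC(4) = 25 + 3*4 + 3*4^2
TC(4) = 25 + 12 + 48 = 85
AC = TC/Q = 85/4 = 85/4

85/4


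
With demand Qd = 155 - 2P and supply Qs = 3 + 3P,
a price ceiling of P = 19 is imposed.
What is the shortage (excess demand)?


At P = 19:
Qd = 155 - 2*19 = 117
Qs = 3 + 3*19 = 60
Shortage = Qd - Qs = 117 - 60 = 57

57


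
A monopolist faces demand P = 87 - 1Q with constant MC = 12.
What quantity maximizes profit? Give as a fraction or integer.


TR = P*Q = (87 - 1Q)Q = 87Q - 1Q^2
MR = dTR/dQ = 87 - 2Q
Set MR = MC:
87 - 2Q = 12
75 = 2Q
Q* = 75/2 = 75/2

75/2


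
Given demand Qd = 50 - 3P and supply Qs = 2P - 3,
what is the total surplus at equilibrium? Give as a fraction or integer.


Find equilibrium: 50 - 3P = 2P - 3
50 + 3 = 5P
P* = 53/5 = 53/5
Q* = 2*53/5 - 3 = 91/5
Inverse demand: P = 50/3 - Q/3, so P_max = 50/3
Inverse supply: P = 3/2 + Q/2, so P_min = 3/2
CS = (1/2) * 91/5 * (50/3 - 53/5) = 8281/150
PS = (1/2) * 91/5 * (53/5 - 3/2) = 8281/100
TS = CS + PS = 8281/150 + 8281/100 = 8281/60

8281/60


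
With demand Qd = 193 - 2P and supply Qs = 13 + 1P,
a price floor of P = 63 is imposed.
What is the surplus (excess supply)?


At P = 63:
Qd = 193 - 2*63 = 67
Qs = 13 + 1*63 = 76
Surplus = Qs - Qd = 76 - 67 = 9

9


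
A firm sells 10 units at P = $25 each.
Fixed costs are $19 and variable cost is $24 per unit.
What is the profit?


Total Revenue = P * Q = 25 * 10 = $250
Total Cost = FC + VC*Q = 19 + 24*10 = $259
Profit = TR - TC = 250 - 259 = $-9

$-9


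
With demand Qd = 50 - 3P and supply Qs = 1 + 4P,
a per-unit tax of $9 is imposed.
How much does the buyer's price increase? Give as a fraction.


With a per-unit tax, the buyer's price increase depends on relative slopes.
Supply slope: d = 4, Demand slope: b = 3
Buyer's price increase = d * tax / (b + d)
= 4 * 9 / (3 + 4)
= 36 / 7 = 36/7

36/7


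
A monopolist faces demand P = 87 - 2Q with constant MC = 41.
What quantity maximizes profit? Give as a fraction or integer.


TR = P*Q = (87 - 2Q)Q = 87Q - 2Q^2
MR = dTR/dQ = 87 - 4Q
Set MR = MC:
87 - 4Q = 41
46 = 4Q
Q* = 46/4 = 23/2

23/2


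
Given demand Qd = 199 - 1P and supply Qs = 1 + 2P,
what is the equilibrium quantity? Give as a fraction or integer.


First find equilibrium price:
199 - 1P = 1 + 2P
P* = 198/3 = 66
Then substitute into demand:
Q* = 199 - 1 * 66 = 133

133


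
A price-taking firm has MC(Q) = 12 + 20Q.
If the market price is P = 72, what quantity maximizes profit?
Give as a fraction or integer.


In perfect competition, profit is maximized where P = MC.
72 = 12 + 20Q
60 = 20Q
Q* = 60/20 = 3

3


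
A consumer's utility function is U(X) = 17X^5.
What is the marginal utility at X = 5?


MU = dU/dX = 17*5*X^(5-1)
MU = 85*X^4
At X = 5:
MU = 85 * 5^4
MU = 85 * 625 = 53125

53125


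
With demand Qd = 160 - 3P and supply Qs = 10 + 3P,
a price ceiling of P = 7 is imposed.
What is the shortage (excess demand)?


At P = 7:
Qd = 160 - 3*7 = 139
Qs = 10 + 3*7 = 31
Shortage = Qd - Qs = 139 - 31 = 108

108


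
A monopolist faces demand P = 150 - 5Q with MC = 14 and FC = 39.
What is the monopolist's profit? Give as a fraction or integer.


MR = MC: 150 - 10Q = 14
Q* = 68/5
P* = 150 - 5*68/5 = 82
Profit = (P* - MC)*Q* - FC
= (82 - 14)*68/5 - 39
= 68*68/5 - 39
= 4624/5 - 39 = 4429/5

4429/5


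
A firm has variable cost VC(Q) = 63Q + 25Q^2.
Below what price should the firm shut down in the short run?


AVC(Q) = VC(Q)/Q = 63 + 25Q
AVC is increasing in Q, so minimum AVC is at Q -> 0+.
Min AVC = 63
The firm should shut down if P < 63.

63


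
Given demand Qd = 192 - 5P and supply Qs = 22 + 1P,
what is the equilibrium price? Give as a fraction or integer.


At equilibrium, Qd = Qs.
192 - 5P = 22 + 1P
192 - 22 = 5P + 1P
170 = 6P
P* = 170/6 = 85/3

85/3


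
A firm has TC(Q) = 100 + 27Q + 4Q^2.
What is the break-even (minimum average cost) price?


AC(Q) = 100/Q + 27 + 4Q
To minimize: dAC/dQ = -100/Q^2 + 4 = 0
Q^2 = 100/4 = 25
Q* = 5
Min AC = 100/5 + 27 + 4*5
Min AC = 20 + 27 + 20 = 67

67


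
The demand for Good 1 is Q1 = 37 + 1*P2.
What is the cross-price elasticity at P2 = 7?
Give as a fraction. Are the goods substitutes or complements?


dQ1/dP2 = 1
At P2 = 7: Q1 = 37 + 1*7 = 44
Exy = (dQ1/dP2)(P2/Q1) = 1 * 7 / 44 = 7/44
Since Exy > 0, the goods are substitutes.

7/44 (substitutes)
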